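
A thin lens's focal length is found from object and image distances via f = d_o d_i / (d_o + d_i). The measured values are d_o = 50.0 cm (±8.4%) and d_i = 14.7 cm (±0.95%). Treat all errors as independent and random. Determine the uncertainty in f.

0.232 cm

∂f/∂d_o = (d_i/(d_o+d_i))² = 0.0516;  ∂f/∂d_i = (d_o/(d_o+d_i))² = 0.597
δf = √((∂f/∂d_o · δd_o)² + (∂f/∂d_i · δd_i)²) = √(0.0470 + 0.00696) = 0.232 cm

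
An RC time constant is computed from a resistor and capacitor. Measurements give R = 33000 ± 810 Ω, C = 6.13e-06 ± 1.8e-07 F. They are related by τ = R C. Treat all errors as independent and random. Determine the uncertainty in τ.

0.00774 s

For a monomial τ ∝ R, C, fractional errors add in quadrature:
  (1·δR/R)² = (1×0.0245)² = 0.000602;  (1·δC/C)² = (1×0.0294)² = 0.000862
δτ/τ = √(0.00146) = 0.0383
τ = 0.202 s, so δτ = 0.0383 × 0.202 = 0.00774 s.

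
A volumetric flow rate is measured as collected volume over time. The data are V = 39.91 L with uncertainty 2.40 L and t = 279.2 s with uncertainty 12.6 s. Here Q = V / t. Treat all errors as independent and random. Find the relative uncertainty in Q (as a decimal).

0.0752

Each factor contributes (exponent × relative error)² to (δQ/Q)²:
  (1·δV/V)² = (1×0.0601)² = 0.00362;  (-1·δt/t)² = (-1×0.0451)² = 0.00204
δQ/Q = √(0.00565) = 0.0752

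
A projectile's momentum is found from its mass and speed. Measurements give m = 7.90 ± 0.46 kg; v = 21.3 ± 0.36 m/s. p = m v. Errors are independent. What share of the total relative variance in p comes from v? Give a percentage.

(δp/p)² = (1·δm/m)² + (1·δv/v)²
  m term: (1×0.0582)² = 0.00339
  v term: (1×0.0169)² = 0.000286
Total = 0.00368. Share from v = 0.000286/0.00368 = 0.0777.

7.77%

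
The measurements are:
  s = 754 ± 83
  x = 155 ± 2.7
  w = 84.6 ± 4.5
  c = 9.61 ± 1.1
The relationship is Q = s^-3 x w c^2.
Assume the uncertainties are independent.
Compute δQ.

Products/powers → add relative errors in quadrature, weighted by exponent:
  (-3·δs/s)² = (-3×0.110)² = 0.109;  (1·δx/x)² = (1×0.0174)² = 0.000303;  (1·δw/w)² = (1×0.0532)² = 0.00283;  (2·δc/c)² = (2×0.114)² = 0.0524
δQ/Q = √(0.165) = 0.406
Q = 0.00283, so δQ = 0.406 × 0.00283 = 0.00115.

0.00115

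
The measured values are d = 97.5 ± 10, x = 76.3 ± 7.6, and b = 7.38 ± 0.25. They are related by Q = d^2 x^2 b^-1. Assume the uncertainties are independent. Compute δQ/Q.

Q is a product of powers, so relative uncertainties combine in quadrature:
  (2·δd/d)² = (2×0.103)² = 0.0421;  (2·δx/x)² = (2×0.0996)² = 0.0397;  (-1·δb/b)² = (-1×0.0339)² = 0.00115
δQ/Q = √(0.0829) = 0.288

0.288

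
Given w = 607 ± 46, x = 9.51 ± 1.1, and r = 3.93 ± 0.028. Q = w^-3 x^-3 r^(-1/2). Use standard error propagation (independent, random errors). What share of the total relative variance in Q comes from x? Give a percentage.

(δQ/Q)² = (-3·δw/w)² + (-3·δx/x)² + (−½·δr/r)²
  w term: (-3×0.0758)² = 0.0517
  x term: (-3×0.116)² = 0.120
  r term: (-0.5×0.00712)² = 1.27e-05
Total = 0.172. Share from x = 0.120/0.172 = 0.700.

70.0%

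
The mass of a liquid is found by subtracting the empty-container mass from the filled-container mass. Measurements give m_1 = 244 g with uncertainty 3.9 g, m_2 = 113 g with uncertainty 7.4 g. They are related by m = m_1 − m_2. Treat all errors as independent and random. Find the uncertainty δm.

Sums and differences: (δm)² = Σ (cᵢ δxᵢ)².
  (δm_1)² = 15.2;  (δm_2)² = 54.8
δm = √(70.0) = 8.36 g

8.36 g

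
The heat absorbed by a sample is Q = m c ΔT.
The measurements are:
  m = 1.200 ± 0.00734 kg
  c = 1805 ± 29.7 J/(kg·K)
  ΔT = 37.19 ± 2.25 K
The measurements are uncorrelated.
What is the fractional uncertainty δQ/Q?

Each factor contributes (exponent × relative error)² to (δQ/Q)²:
  (1·δm/m)² = (1×0.00612)² = 3.74e-05;  (1·δc/c)² = (1×0.0165)² = 0.000271;  (1·δΔT/ΔT)² = (1×0.0605)² = 0.00366
δQ/Q = √(0.00397) = 0.0630

0.0630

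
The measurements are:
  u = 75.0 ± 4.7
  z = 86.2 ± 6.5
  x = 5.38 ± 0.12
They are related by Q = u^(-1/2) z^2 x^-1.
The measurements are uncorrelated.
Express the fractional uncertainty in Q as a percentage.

15.6%

Q is a product of powers, so relative uncertainties combine in quadrature:
  (−½·δu/u)² = (-0.5×0.0627)² = 0.000982;  (2·δz/z)² = (2×0.0754)² = 0.0227;  (-1·δx/x)² = (-1×0.0223)² = 0.000498
δQ/Q = √(0.0242) = 0.156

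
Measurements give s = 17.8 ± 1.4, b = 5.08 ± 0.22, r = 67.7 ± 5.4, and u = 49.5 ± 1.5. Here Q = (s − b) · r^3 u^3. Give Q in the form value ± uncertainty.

(4.79 ± 1.34) × 10^11

Let w = s − b = 12.7. δw = √(δs² + δb²) = √(1.96 + 0.0484) = 1.42, so δw/w = 0.111.
Q is then a monomial in w, r, u:
δQ/Q = √((δw/w)² + (3·δr/r)² + (3·δu/u)²) = √(0.0124 + 0.0573 + 0.00826) = 0.279
Q = 4.79e+11, so δQ = 0.279 × 4.79e+11 = 1.34e+11.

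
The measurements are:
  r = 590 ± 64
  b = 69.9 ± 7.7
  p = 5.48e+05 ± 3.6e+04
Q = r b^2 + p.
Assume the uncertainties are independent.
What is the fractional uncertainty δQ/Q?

Let w = r·b^2 = 2.88e+06. δw/w = √((1·δr/r)² + (2·δb/b)²) = √(0.0118 + 0.0485) = 0.246, so δw = 7.08e+05.
Q = w + p: δQ = √(δw² + δp²) = √(5.01e+11 + 1.3e+09) = 7.09e+05
Q = 3.43e+06, so δQ/Q = 7.09e+05/3.43e+06 = 0.207.

0.207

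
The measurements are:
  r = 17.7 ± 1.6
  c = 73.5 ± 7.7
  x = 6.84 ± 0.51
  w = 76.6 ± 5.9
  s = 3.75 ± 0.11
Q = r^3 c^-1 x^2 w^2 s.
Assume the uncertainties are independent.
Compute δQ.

Q is a product of powers, so relative uncertainties combine in quadrature:
  (3·δr/r)² = (3×0.0904)² = 0.0735;  (-1·δc/c)² = (-1×0.105)² = 0.0110;  (2·δx/x)² = (2×0.0746)² = 0.0222;  (2·δw/w)² = (2×0.0770)² = 0.0237;  (1·δs/s)² = (1×0.0293)² = 0.000860
δQ/Q = √(0.131) = 0.362
Q = 7.77e+07, so δQ = 0.362 × 7.77e+07 = 2.81e+07.

2.81e+07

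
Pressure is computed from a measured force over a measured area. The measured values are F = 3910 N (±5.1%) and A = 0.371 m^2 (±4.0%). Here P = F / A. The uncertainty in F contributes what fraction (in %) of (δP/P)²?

61.9%

(δP/P)² = (1·δF/F)² + (-1·δA/A)²
  F term: (1×0.0510)² = 0.00260
  A term: (-1×0.0400)² = 0.00160
Total = 0.00420. Share from F = 0.00260/0.00420 = 0.619.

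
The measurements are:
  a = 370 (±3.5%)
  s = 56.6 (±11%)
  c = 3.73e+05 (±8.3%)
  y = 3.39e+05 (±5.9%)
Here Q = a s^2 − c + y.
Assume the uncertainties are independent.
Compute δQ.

2.67e+05

Let p = a·s^2 = 1.19e+06. δp/p = √((1·δa/a)² + (2·δs/s)²) = √(0.00123 + 0.0484) = 0.223, so δp = 2.64e+05.
Q = p − c + y: δQ = √(δp² + δc² + δy²) = √(6.97e+10 + 9.58e+08 + 4e+08) = 2.67e+05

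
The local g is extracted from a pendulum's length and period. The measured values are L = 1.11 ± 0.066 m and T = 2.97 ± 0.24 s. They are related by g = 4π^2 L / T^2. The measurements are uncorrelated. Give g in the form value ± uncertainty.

4.97 ± 0.856 m/s^2

Since g is a product/quotient, work with relative uncertainties:
  (1·δL/L)² = (1×0.0595)² = 0.00354;  (-2·δT/T)² = (-2×0.0808)² = 0.0261
δg/g = √(0.0297) = 0.172
g = 4.97 m/s^2, so δg = 0.172 × 4.97 = 0.856 m/s^2.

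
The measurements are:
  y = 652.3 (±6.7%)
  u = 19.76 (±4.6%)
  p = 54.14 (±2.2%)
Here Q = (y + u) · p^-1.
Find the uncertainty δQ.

0.852

Let w = y + u = 672.1. δw = √(δy² + δu²) = √(1910 + 0.826) = 43.7, so δw/w = 0.0650.
Q is then a monomial in w, p:
δQ/Q = √((δw/w)² + (-1·δp/p)²) = √(0.00423 + 0.000484) = 0.0687
Q = 12.41, so δQ = 0.0687 × 12.41 = 0.852.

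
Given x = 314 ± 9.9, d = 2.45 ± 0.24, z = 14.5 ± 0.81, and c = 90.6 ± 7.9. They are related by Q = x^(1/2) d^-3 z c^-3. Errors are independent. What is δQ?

Each factor contributes (exponent × relative error)² to (δQ/Q)²:
  (½·δx/x)² = (0.5×0.0315)² = 0.000249;  (-3·δd/d)² = (-3×0.0980)² = 0.0864;  (1·δz/z)² = (1×0.0559)² = 0.00312;  (-3·δc/c)² = (-3×0.0872)² = 0.0684
δQ/Q = √(0.158) = 0.398
Q = 2.35e-05, so δQ = 0.398 × 2.35e-05 = 9.34e-06.

9.34e-06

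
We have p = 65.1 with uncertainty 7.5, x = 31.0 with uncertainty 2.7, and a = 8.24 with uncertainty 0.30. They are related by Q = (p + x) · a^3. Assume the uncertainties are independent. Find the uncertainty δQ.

7370

Let u = p + x = 96.1. δu = √(δp² + δx²) = √(56.2 + 7.29) = 7.97, so δu/u = 0.0829.
Q is then a monomial in u, a:
δQ/Q = √((δu/u)² + (3·δa/a)²) = √(0.00688 + 0.0119) = 0.137
Q = 53800, so δQ = 0.137 × 53800 = 7370.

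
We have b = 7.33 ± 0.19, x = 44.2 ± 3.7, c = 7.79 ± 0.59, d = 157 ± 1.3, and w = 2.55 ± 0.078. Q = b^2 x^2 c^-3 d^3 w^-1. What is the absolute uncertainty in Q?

For a monomial Q ∝ b^2, x^2, c^-3, d^3, w^-1, fractional errors add in quadrature:
  (2·δb/b)² = (2×0.0259)² = 0.00269;  (2·δx/x)² = (2×0.0837)² = 0.0280;  (-3·δc/c)² = (-3×0.0757)² = 0.0516;  (3·δd/d)² = (3×0.00828)² = 0.000617;  (-1·δw/w)² = (-1×0.0306)² = 0.000936
δQ/Q = √(0.0839) = 0.290
Q = 3.37e+08, so δQ = 0.290 × 3.37e+08 = 9.76e+07.

9.76e+07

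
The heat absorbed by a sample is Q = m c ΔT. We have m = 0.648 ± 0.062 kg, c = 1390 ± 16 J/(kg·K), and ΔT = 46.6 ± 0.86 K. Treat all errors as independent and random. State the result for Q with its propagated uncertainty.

42000 ± 4120 J

Relative error in a monomial: (δQ/Q)² = Σ (nᵢ · δxᵢ/xᵢ)².
  (1·δm/m)² = (1×0.0957)² = 0.00915;  (1·δc/c)² = (1×0.0115)² = 0.000132;  (1·δΔT/ΔT)² = (1×0.0185)² = 0.000341
δQ/Q = √(0.00963) = 0.0981
Q = 42000 J, so δQ = 0.0981 × 42000 = 4120 J.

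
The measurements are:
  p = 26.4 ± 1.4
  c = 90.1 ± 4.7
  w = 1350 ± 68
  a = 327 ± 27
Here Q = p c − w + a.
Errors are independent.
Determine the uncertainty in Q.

Let h = p·c = 2380. δh/h = √((1·δp/p)² + (1·δc/c)²) = √(0.00281 + 0.00272) = 0.0744, so δh = 177.
Q = h − w + a: δQ = √(δh² + δw² + δa²) = √(31300 + 4620 + 729) = 191

191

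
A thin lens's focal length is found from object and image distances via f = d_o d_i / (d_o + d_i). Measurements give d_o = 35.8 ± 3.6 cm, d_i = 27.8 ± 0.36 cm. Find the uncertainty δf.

0.697 cm

∂f/∂d_o = (d_i/(d_o+d_i))² = 0.191;  ∂f/∂d_i = (d_o/(d_o+d_i))² = 0.317
δf = √((∂f/∂d_o · δd_o)² + (∂f/∂d_i · δd_i)²) = √(0.473 + 0.0130) = 0.697 cm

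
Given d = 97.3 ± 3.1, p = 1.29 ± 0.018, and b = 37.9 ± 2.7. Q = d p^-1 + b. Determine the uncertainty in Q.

Let w = d·p^-1 = 75.4. δw/w = √((1·δd/d)² + (-1·δp/p)²) = √(0.00102 + 0.000195) = 0.0348, so δw = 2.62.
Q = w + b: δQ = √(δw² + δb²) = √(6.88 + 7.29) = 3.76

3.76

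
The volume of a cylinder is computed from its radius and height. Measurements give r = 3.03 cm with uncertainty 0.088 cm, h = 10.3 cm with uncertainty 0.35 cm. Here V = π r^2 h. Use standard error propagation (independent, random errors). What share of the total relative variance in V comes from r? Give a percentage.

74.5%

(δV/V)² = (2·δr/r)² + (1·δh/h)²
  r term: (2×0.0290)² = 0.00337
  h term: (1×0.0340)² = 0.00115
Total = 0.00453. Share from r = 0.00337/0.00453 = 0.745.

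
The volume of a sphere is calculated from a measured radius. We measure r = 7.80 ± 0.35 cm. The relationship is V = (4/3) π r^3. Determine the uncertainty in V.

268 cm^3

V ∝ r^3, so δV/V = |3| · δr/r = 3 × 0.0449 = 0.135.
V = 1990 cm^3, so δV = 0.135 × 1990 = 268 cm^3.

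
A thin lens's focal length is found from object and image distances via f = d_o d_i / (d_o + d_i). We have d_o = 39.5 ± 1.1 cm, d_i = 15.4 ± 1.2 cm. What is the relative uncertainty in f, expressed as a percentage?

5.66%

∂f/∂d_o = (d_i/(d_o+d_i))² = 0.0787;  ∂f/∂d_i = (d_o/(d_o+d_i))² = 0.518
δf = √((∂f/∂d_o · δd_o)² + (∂f/∂d_i · δd_i)²) = √(0.00749 + 0.386) = 0.627 cm
f = 11.1 cm, so δf/f = 0.627/11.1 = 0.0566.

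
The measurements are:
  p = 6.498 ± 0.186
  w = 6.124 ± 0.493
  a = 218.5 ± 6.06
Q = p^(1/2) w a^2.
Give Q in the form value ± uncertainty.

Relative error in a monomial: (δQ/Q)² = Σ (nᵢ · δxᵢ/xᵢ)².
  (½·δp/p)² = (0.5×0.0286)² = 0.000205;  (1·δw/w)² = (1×0.0805)² = 0.00648;  (2·δa/a)² = (2×0.0277)² = 0.00308
δQ/Q = √(0.00976) = 0.0988
Q = 745300, so δQ = 0.0988 × 745300 = 73600.

745300 ± 73600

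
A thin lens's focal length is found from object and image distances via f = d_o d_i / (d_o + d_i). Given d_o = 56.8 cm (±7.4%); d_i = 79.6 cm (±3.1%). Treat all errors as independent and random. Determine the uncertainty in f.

∂f/∂d_o = (d_i/(d_o+d_i))² = 0.341;  ∂f/∂d_i = (d_o/(d_o+d_i))² = 0.173
δf = √((∂f/∂d_o · δd_o)² + (∂f/∂d_i · δd_i)²) = √(2.05 + 0.183) = 1.49 cm

1.49 cm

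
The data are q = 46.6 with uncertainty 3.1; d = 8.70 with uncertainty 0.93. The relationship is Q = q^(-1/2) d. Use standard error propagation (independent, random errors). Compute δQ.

Relative error in a monomial: (δQ/Q)² = Σ (nᵢ · δxᵢ/xᵢ)².
  (−½·δq/q)² = (-0.5×0.0665)² = 0.00111;  (1·δd/d)² = (1×0.107)² = 0.0114
δQ/Q = √(0.0125) = 0.112
Q = 1.27, so δQ = 0.112 × 1.27 = 0.143.

0.143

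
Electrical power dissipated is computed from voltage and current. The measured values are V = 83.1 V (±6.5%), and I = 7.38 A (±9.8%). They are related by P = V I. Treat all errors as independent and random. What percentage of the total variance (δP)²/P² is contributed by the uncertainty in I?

69.4%

(δP/P)² = (1·δV/V)² + (1·δI/I)²
  V term: (1×0.0650)² = 0.00423
  I term: (1×0.0980)² = 0.00960
Total = 0.0138. Share from I = 0.00960/0.0138 = 0.694.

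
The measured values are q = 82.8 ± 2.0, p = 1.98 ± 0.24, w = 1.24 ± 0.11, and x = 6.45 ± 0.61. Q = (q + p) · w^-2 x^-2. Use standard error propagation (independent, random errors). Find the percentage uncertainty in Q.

26.0%

Let u = q + p = 84.8. δu = √(δq² + δp²) = √(4.00 + 0.0576) = 2.01, so δu/u = 0.0238.
Q is then a monomial in u, w, x:
δQ/Q = √((δu/u)² + (-2·δw/w)² + (-2·δx/x)²) = √(0.000565 + 0.0315 + 0.0358) = 0.260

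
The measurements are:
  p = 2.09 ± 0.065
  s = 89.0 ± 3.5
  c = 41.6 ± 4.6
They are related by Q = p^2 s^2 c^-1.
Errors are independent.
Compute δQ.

124

Products/powers → add relative errors in quadrature, weighted by exponent:
  (2·δp/p)² = (2×0.0311)² = 0.00387;  (2·δs/s)² = (2×0.0393)² = 0.00619;  (-1·δc/c)² = (-1×0.111)² = 0.0122
δQ/Q = √(0.0223) = 0.149
Q = 832, so δQ = 0.149 × 832 = 124.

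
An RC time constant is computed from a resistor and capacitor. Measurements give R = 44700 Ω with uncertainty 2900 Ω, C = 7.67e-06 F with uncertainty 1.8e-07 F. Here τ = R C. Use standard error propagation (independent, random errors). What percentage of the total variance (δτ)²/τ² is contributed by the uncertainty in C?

11.6%

(δτ/τ)² = (1·δR/R)² + (1·δC/C)²
  R term: (1×0.0649)² = 0.00421
  C term: (1×0.0235)² = 0.000551
Total = 0.00476. Share from C = 0.000551/0.00476 = 0.116.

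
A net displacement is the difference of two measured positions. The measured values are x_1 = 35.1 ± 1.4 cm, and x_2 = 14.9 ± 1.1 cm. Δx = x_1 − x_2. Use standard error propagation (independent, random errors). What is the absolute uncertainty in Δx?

Absolute uncertainties add in quadrature for a linear combination:
  (δx_1)² = 1.96;  (δx_2)² = 1.21
δΔx = √(3.17) = 1.78 cm

1.78 cm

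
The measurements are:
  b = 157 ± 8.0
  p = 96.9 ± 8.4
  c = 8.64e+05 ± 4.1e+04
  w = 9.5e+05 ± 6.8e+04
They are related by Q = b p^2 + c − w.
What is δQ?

Let h = b·p^2 = 1.47e+06. δh/h = √((1·δb/b)² + (2·δp/p)²) = √(0.00260 + 0.0301) = 0.181, so δh = 2.66e+05.
Q = h + c − w: δQ = √(δh² + δc² + δw²) = √(7.1e+10 + 1.68e+09 + 4.62e+09) = 2.78e+05

2.78e+05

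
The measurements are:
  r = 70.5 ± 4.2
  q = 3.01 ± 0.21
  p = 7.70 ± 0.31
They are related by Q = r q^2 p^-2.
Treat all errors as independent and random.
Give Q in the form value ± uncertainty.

10.8 ± 1.85

For a monomial Q ∝ r, q^2, p^-2, fractional errors add in quadrature:
  (1·δr/r)² = (1×0.0596)² = 0.00355;  (2·δq/q)² = (2×0.0698)² = 0.0195;  (-2·δp/p)² = (-2×0.0403)² = 0.00648
δQ/Q = √(0.0295) = 0.172
Q = 10.8, so δQ = 0.172 × 10.8 = 1.85.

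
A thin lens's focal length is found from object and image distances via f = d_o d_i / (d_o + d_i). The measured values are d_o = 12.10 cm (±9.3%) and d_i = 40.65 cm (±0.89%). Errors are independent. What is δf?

∂f/∂d_o = (d_i/(d_o+d_i))² = 0.594;  ∂f/∂d_i = (d_o/(d_o+d_i))² = 0.0526
δf = √((∂f/∂d_o · δd_o)² + (∂f/∂d_i · δd_i)²) = √(0.447 + 0.000362) = 0.669 cm

0.669 cm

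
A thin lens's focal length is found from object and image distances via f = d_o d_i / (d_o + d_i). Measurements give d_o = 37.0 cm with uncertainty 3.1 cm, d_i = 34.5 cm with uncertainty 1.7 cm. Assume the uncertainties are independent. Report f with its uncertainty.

∂f/∂d_o = (d_i/(d_o+d_i))² = 0.233;  ∂f/∂d_i = (d_o/(d_o+d_i))² = 0.268
δf = √((∂f/∂d_o · δd_o)² + (∂f/∂d_i · δd_i)²) = √(0.521 + 0.207) = 0.853 cm
f = 17.9 cm.

17.9 ± 0.853 cm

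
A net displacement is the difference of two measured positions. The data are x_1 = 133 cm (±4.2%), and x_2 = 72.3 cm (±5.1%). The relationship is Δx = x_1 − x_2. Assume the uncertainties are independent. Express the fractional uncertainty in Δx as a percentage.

11.0%

For a sum/difference, combine absolute errors in quadrature:
  (δx_1)² = 31.2;  (δx_2)² = 13.6
δΔx = √(44.8) = 6.69 cm
Δx = 60.7 cm, so δΔx/Δx = 6.69/60.7 = 0.110.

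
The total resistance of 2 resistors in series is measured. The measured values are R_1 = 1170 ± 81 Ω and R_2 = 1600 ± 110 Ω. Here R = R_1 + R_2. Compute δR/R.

Each term contributes (cᵢ δxᵢ)² to (δR)²:
  (δR_1)² = 6560;  (δR_2)² = 12100
δR = √(18700) = 137 Ω
R = 2770 Ω, so δR/R = 137/2770 = 0.0493.

0.0493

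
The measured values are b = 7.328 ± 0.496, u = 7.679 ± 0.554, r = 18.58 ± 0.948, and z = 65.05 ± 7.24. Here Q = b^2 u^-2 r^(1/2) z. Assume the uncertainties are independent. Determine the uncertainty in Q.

58.3

Since Q is a product/quotient, work with relative uncertainties:
  (2·δb/b)² = (2×0.0677)² = 0.0183;  (-2·δu/u)² = (-2×0.0721)² = 0.0208;  (½·δr/r)² = (0.5×0.0510)² = 0.000651;  (1·δz/z)² = (1×0.111)² = 0.0124
δQ/Q = √(0.0522) = 0.228
Q = 255.3, so δQ = 0.228 × 255.3 = 58.3.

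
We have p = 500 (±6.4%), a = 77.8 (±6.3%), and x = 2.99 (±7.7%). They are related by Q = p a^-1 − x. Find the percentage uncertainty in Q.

Let w = p·a^-1 = 6.43. δw/w = √((1·δp/p)² + (-1·δa/a)²) = √(0.00410 + 0.00397) = 0.0898, so δw = 0.577.
Q = w − x: δQ = √(δw² + δx²) = √(0.333 + 0.0530) = 0.621
Q = 3.44, so δQ/Q = 0.621/3.44 = 0.181.

18.1%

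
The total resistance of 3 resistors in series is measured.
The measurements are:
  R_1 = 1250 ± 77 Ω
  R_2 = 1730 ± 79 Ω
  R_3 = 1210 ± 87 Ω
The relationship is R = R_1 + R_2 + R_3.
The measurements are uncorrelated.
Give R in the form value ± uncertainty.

4190 ± 140 Ω

Absolute uncertainties add in quadrature for a linear combination:
  (δR_1)² = 5930;  (δR_2)² = 6240;  (δR_3)² = 7570
δR = √(19700) = 140 Ω
R = 4190 Ω.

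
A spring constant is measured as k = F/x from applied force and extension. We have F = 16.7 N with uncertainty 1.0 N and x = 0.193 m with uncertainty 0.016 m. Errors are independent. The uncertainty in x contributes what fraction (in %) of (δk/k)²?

(δk/k)² = (1·δF/F)² + (-1·δx/x)²
  F term: (1×0.0599)² = 0.00359
  x term: (-1×0.0829)² = 0.00687
Total = 0.0105. Share from x = 0.00687/0.0105 = 0.657.

65.7%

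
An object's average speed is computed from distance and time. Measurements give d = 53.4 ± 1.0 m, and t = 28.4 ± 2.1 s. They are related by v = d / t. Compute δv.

Products/powers → add relative errors in quadrature, weighted by exponent:
  (1·δd/d)² = (1×0.0187)² = 0.000351;  (-1·δt/t)² = (-1×0.0739)² = 0.00547
δv/v = √(0.00582) = 0.0763
v = 1.88 m/s, so δv = 0.0763 × 1.88 = 0.143 m/s.

0.143 m/s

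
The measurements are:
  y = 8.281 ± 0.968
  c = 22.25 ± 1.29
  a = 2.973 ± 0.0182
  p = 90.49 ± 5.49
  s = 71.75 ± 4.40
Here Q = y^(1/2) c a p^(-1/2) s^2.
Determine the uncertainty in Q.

15500

Each factor contributes (exponent × relative error)² to (δQ/Q)²:
  (½·δy/y)² = (0.5×0.117)² = 0.00342;  (1·δc/c)² = (1×0.0580)² = 0.00336;  (1·δa/a)² = (1×0.00612)² = 3.75e-05;  (−½·δp/p)² = (-0.5×0.0607)² = 0.000920;  (2·δs/s)² = (2×0.0613)² = 0.0150
δQ/Q = √(0.0228) = 0.151
Q = 103000, so δQ = 0.151 × 103000 = 15500.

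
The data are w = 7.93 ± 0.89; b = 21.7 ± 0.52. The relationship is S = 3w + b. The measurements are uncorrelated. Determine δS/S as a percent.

5.98%

Absolute uncertainties add in quadrature for a linear combination:
  (3·δw)² = 7.13;  (δb)² = 0.270
δS = √(7.40) = 2.72
S = 45.5, so δS/S = 2.72/45.5 = 0.0598.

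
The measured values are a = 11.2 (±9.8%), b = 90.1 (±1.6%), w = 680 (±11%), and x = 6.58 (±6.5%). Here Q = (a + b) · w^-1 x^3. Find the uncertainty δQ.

9.53

Let u = a + b = 101. δu = √(δa² + δb²) = √(1.20 + 2.08) = 1.81, so δu/u = 0.0179.
Q is then a monomial in u, w, x:
δQ/Q = √((δu/u)² + (-1·δw/w)² + (3·δx/x)²) = √(0.000320 + 0.0121 + 0.0380) = 0.225
Q = 42.4, so δQ = 0.225 × 42.4 = 9.53.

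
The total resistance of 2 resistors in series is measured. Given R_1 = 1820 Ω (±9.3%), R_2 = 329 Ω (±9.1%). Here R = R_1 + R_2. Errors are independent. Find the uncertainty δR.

Sums and differences: (δR)² = Σ (cᵢ δxᵢ)².
  (δR_1)² = 28600;  (δR_2)² = 896
δR = √(29500) = 172 Ω

172 Ω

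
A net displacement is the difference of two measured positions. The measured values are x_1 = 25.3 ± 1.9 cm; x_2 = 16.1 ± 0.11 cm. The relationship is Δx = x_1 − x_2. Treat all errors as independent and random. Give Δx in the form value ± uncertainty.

Absolute uncertainties add in quadrature for a linear combination:
  (δx_1)² = 3.61;  (δx_2)² = 0.0121
δΔx = √(3.62) = 1.90 cm
Δx = 9.20 cm.

9.20 ± 1.90 cm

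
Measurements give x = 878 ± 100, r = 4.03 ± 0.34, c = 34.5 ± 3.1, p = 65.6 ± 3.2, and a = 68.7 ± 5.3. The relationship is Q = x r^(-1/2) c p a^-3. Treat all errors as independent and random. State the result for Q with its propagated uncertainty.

Since Q is a product/quotient, work with relative uncertainties:
  (1·δx/x)² = (1×0.114)² = 0.0130;  (−½·δr/r)² = (-0.5×0.0844)² = 0.00178;  (1·δc/c)² = (1×0.0899)² = 0.00807;  (1·δp/p)² = (1×0.0488)² = 0.00238;  (-3·δa/a)² = (-3×0.0771)² = 0.0536
δQ/Q = √(0.0788) = 0.281
Q = 3.05, so δQ = 0.281 × 3.05 = 0.857.

3.05 ± 0.857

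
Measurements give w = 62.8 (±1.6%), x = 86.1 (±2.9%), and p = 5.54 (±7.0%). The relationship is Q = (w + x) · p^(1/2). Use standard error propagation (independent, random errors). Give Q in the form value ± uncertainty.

350 ± 13.8

Let u = w + x = 149. δu = √(δw² + δx²) = √(1.01 + 6.23) = 2.69, so δu/u = 0.0181.
Q is then a monomial in u, p:
δQ/Q = √((δu/u)² + (½·δp/p)²) = √(0.000327 + 0.00123) = 0.0394
Q = 350, so δQ = 0.0394 × 350 = 13.8.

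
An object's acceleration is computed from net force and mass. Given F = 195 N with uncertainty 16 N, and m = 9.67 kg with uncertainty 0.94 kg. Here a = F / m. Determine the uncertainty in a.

2.57 m/s^2

a is a product of powers, so relative uncertainties combine in quadrature:
  (1·δF/F)² = (1×0.0821)² = 0.00673;  (-1·δm/m)² = (-1×0.0972)² = 0.00945
δa/a = √(0.0162) = 0.127
a = 20.2 m/s^2, so δa = 0.127 × 20.2 = 2.57 m/s^2.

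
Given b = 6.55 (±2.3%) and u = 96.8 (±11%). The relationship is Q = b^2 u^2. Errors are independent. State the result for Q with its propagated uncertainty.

(4.02 ± 0.904) × 10^5

Relative error in a monomial: (δQ/Q)² = Σ (nᵢ · δxᵢ/xᵢ)².
  (2·δb/b)² = (2×0.0230)² = 0.00212;  (2·δu/u)² = (2×0.110)² = 0.0484
δQ/Q = √(0.0505) = 0.225
Q = 4.02e+05, so δQ = 0.225 × 4.02e+05 = 90400.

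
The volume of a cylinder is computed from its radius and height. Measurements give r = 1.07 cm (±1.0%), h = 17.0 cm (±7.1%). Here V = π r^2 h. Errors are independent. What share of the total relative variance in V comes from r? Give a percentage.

(δV/V)² = (2·δr/r)² + (1·δh/h)²
  r term: (2×0.0100)² = 0.000400
  h term: (1×0.0710)² = 0.00504
Total = 0.00544. Share from r = 0.000400/0.00544 = 0.0735.

7.35%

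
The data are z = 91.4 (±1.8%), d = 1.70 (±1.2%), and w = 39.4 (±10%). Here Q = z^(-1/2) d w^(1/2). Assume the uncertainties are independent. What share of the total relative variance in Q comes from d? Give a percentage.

5.28%

(δQ/Q)² = (−½·δz/z)² + (1·δd/d)² + (½·δw/w)²
  z term: (-0.5×0.0180)² = 8.1e-05
  d term: (1×0.0120)² = 0.000144
  w term: (0.5×0.100)² = 0.00250
Total = 0.00273. Share from d = 0.000144/0.00273 = 0.0528.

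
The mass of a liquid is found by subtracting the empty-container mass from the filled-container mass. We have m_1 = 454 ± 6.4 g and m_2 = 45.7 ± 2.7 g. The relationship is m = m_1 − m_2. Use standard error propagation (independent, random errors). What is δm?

6.95 g

Sums and differences: (δm)² = Σ (cᵢ δxᵢ)².
  (δm_1)² = 41.0;  (δm_2)² = 7.29
δm = √(48.3) = 6.95 g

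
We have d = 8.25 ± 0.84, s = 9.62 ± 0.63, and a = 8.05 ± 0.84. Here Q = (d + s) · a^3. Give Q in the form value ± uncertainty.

9320 ± 2970

Let u = d + s = 17.9. δu = √(δd² + δs²) = √(0.706 + 0.397) = 1.05, so δu/u = 0.0588.
Q is then a monomial in u, a:
δQ/Q = √((δu/u)² + (3·δa/a)²) = √(0.00345 + 0.0980) = 0.319
Q = 9320, so δQ = 0.319 × 9320 = 2970.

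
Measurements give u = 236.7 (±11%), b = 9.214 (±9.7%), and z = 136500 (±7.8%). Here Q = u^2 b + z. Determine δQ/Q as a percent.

Let p = u^2·b = 516200. δp/p = √((2·δu/u)² + (1·δb/b)²) = √(0.0484 + 0.00941) = 0.240, so δp = 1.24e+05.
Q = p + z: δQ = √(δp² + δz²) = √(1.54e+10 + 1.13e+08) = 1.25e+05
Q = 652700, so δQ/Q = 1.25e+05/652700 = 0.191.

19.1%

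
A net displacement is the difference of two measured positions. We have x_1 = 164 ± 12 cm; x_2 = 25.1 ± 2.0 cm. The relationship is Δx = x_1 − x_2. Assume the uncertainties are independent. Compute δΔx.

12.2 cm

For a sum/difference, combine absolute errors in quadrature:
  (δx_1)² = 144;  (δx_2)² = 4.00
δΔx = √(148) = 12.2 cm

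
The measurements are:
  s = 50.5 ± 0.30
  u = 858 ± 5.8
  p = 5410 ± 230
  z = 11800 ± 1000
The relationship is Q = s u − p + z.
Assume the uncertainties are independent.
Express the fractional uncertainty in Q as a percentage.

Let w = s·u = 43300. δw/w = √((1·δs/s)² + (1·δu/u)²) = √(3.53e-05 + 4.57e-05) = 0.00900, so δw = 390.
Q = w − p + z: δQ = √(δw² + δp² + δz²) = √(1.52e+05 + 52900 + 1e+06) = 1100
Q = 49700, so δQ/Q = 1100/49700 = 0.0221.

2.21%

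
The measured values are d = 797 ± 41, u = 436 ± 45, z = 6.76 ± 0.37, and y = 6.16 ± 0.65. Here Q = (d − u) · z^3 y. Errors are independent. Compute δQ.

1.77e+05

Let w = d − u = 361. δw = √(δd² + δu²) = √(1680 + 2020) = 60.9, so δw/w = 0.169.
Q is then a monomial in w, z, y:
δQ/Q = √((δw/w)² + (3·δz/z)² + (1·δy/y)²) = √(0.0284 + 0.0270 + 0.0111) = 0.258
Q = 6.87e+05, so δQ = 0.258 × 6.87e+05 = 1.77e+05.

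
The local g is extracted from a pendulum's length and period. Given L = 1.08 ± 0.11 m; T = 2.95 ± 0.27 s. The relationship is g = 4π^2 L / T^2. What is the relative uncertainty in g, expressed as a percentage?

Each factor contributes (exponent × relative error)² to (δg/g)²:
  (1·δL/L)² = (1×0.102)² = 0.0104;  (-2·δT/T)² = (-2×0.0915)² = 0.0335
δg/g = √(0.0439) = 0.209

20.9%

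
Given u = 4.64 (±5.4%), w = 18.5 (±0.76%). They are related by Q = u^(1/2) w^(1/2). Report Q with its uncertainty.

For a monomial Q ∝ u^(1/2), w^(1/2), fractional errors add in quadrature:
  (½·δu/u)² = (0.5×0.0540)² = 0.000729;  (½·δw/w)² = (0.5×0.00760)² = 1.44e-05
δQ/Q = √(0.000743) = 0.0273
Q = 9.26, so δQ = 0.0273 × 9.26 = 0.253.

9.26 ± 0.253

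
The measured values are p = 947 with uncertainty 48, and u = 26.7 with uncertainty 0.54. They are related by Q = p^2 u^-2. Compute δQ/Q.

Products/powers → add relative errors in quadrature, weighted by exponent:
  (2·δp/p)² = (2×0.0507)² = 0.0103;  (-2·δu/u)² = (-2×0.0202)² = 0.00164
δQ/Q = √(0.0119) = 0.109

0.109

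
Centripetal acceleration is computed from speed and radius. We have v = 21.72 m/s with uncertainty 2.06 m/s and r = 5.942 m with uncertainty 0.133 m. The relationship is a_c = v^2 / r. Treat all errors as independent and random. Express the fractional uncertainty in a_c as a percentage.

19.1%

a_c is a product of powers, so relative uncertainties combine in quadrature:
  (2·δv/v)² = (2×0.0948)² = 0.0360;  (-1·δr/r)² = (-1×0.0224)² = 0.000501
δa_c/a_c = √(0.0365) = 0.191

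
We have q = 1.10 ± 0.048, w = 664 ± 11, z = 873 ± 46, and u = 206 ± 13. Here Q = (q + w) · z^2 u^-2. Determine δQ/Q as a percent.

Let h = q + w = 665. δh = √(δq² + δw²) = √(0.00230 + 121) = 11.0, so δh/h = 0.0165.
Q is then a monomial in h, z, u:
δQ/Q = √((δh/h)² + (2·δz/z)² + (-2·δu/u)²) = √(0.000274 + 0.0111 + 0.0159) = 0.165

16.5%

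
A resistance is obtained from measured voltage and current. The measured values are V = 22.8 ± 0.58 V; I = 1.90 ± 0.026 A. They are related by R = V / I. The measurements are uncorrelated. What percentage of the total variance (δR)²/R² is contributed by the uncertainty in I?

22.4%

(δR/R)² = (1·δV/V)² + (-1·δI/I)²
  V term: (1×0.0254)² = 0.000647
  I term: (-1×0.0137)² = 0.000187
Total = 0.000834. Share from I = 0.000187/0.000834 = 0.224.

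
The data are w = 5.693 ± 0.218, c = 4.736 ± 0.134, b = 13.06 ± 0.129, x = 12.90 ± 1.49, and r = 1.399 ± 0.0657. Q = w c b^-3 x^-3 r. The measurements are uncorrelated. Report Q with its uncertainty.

For a monomial Q ∝ w, c, b^-3, x^-3, r, fractional errors add in quadrature:
  (1·δw/w)² = (1×0.0383)² = 0.00147;  (1·δc/c)² = (1×0.0283)² = 0.000801;  (-3·δb/b)² = (-3×0.00988)² = 0.000878;  (-3·δx/x)² = (-3×0.116)² = 0.120;  (1·δr/r)² = (1×0.0470)² = 0.00221
δQ/Q = √(0.125) = 0.354
Q = 7.888e-06, so δQ = 0.354 × 7.888e-06 = 2.79e-06.

(7.888 ± 2.79) × 10^-6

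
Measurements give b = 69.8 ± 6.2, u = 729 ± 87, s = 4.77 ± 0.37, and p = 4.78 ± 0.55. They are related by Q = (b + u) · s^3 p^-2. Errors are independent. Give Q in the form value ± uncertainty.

3790 ± 1310

Let w = b + u = 799. δw = √(δb² + δu²) = √(38.4 + 7570) = 87.2, so δw/w = 0.109.
Q is then a monomial in w, s, p:
δQ/Q = √((δw/w)² + (3·δs/s)² + (-2·δp/p)²) = √(0.0119 + 0.0542 + 0.0530) = 0.345
Q = 3790, so δQ = 0.345 × 3790 = 1310.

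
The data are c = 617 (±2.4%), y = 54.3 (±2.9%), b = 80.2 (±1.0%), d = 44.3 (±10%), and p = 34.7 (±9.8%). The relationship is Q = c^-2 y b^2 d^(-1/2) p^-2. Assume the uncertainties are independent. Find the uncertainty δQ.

Each factor contributes (exponent × relative error)² to (δQ/Q)²:
  (-2·δc/c)² = (-2×0.0240)² = 0.00230;  (1·δy/y)² = (1×0.0290)² = 0.000841;  (2·δb/b)² = (2×0.0100)² = 0.000400;  (−½·δd/d)² = (-0.5×0.100)² = 0.00250;  (-2·δp/p)² = (-2×0.0980)² = 0.0384
δQ/Q = √(0.0445) = 0.211
Q = 0.000114, so δQ = 0.211 × 0.000114 = 2.41e-05.

2.41e-05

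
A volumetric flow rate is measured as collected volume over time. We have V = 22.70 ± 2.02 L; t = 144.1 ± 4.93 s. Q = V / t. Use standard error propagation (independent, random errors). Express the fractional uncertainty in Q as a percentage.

Q is a product of powers, so relative uncertainties combine in quadrature:
  (1·δV/V)² = (1×0.0890)² = 0.00792;  (-1·δt/t)² = (-1×0.0342)² = 0.00117
δQ/Q = √(0.00909) = 0.0953

9.53%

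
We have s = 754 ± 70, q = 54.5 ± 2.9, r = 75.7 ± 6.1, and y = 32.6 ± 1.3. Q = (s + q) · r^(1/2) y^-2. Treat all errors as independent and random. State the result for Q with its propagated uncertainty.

Let u = s + q = 808. δu = √(δs² + δq²) = √(4900 + 8.41) = 70.1, so δu/u = 0.0867.
Q is then a monomial in u, r, y:
δQ/Q = √((δu/u)² + (½·δr/r)² + (-2·δy/y)²) = √(0.00751 + 0.00162 + 0.00636) = 0.124
Q = 6.62, so δQ = 0.124 × 6.62 = 0.824.

6.62 ± 0.824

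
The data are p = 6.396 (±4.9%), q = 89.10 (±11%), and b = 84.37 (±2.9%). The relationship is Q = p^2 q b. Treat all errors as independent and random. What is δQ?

46200

Relative error in a monomial: (δQ/Q)² = Σ (nᵢ · δxᵢ/xᵢ)².
  (2·δp/p)² = (2×0.0490)² = 0.00960;  (1·δq/q)² = (1×0.110)² = 0.0121;  (1·δb/b)² = (1×0.0290)² = 0.000841
δQ/Q = √(0.0225) = 0.150
Q = 307500, so δQ = 0.150 × 307500 = 46200.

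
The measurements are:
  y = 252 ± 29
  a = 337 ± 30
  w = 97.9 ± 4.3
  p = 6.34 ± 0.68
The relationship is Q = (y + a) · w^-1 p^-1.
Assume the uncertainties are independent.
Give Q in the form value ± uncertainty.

0.949 ± 0.129

Let u = y + a = 589. δu = √(δy² + δa²) = √(841 + 900) = 41.7, so δu/u = 0.0708.
Q is then a monomial in u, w, p:
δQ/Q = √((δu/u)² + (-1·δw/w)² + (-1·δp/p)²) = √(0.00502 + 0.00193 + 0.0115) = 0.136
Q = 0.949, so δQ = 0.136 × 0.949 = 0.129.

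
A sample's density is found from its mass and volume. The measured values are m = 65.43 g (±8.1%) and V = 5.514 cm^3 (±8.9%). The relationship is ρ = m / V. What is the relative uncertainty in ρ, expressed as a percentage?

12.0%

ρ is a product of powers, so relative uncertainties combine in quadrature:
  (1·δm/m)² = (1×0.0810)² = 0.00656;  (-1·δV/V)² = (-1×0.0890)² = 0.00792
δρ/ρ = √(0.0145) = 0.120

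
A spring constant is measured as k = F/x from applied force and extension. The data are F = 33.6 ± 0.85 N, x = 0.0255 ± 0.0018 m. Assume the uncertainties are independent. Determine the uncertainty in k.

Since k is a product/quotient, work with relative uncertainties:
  (1·δF/F)² = (1×0.0253)² = 0.000640;  (-1·δx/x)² = (-1×0.0706)² = 0.00498
δk/k = √(0.00562) = 0.0750
k = 1320 N/m, so δk = 0.0750 × 1320 = 98.8 N/m.

98.8 N/m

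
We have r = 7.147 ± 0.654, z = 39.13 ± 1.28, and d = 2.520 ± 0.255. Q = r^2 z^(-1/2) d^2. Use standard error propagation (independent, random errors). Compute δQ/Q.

0.273

Relative error in a monomial: (δQ/Q)² = Σ (nᵢ · δxᵢ/xᵢ)².
  (2·δr/r)² = (2×0.0915)² = 0.0335;  (−½·δz/z)² = (-0.5×0.0327)² = 0.000268;  (2·δd/d)² = (2×0.101)² = 0.0410
δQ/Q = √(0.0747) = 0.273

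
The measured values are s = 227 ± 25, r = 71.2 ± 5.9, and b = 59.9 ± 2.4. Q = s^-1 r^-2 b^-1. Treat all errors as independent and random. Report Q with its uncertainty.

Relative error in a monomial: (δQ/Q)² = Σ (nᵢ · δxᵢ/xᵢ)².
  (-1·δs/s)² = (-1×0.110)² = 0.0121;  (-2·δr/r)² = (-2×0.0829)² = 0.0275;  (-1·δb/b)² = (-1×0.0401)² = 0.00161
δQ/Q = √(0.0412) = 0.203
Q = 1.45e-08, so δQ = 0.203 × 1.45e-08 = 2.94e-09.

(1.45 ± 0.294) × 10^-8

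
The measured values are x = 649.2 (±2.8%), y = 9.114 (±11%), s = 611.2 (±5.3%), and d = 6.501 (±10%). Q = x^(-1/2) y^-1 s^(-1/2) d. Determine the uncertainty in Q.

0.000172

Each factor contributes (exponent × relative error)² to (δQ/Q)²:
  (−½·δx/x)² = (-0.5×0.0280)² = 0.000196;  (-1·δy/y)² = (-1×0.110)² = 0.0121;  (−½·δs/s)² = (-0.5×0.0530)² = 0.000702;  (1·δd/d)² = (1×0.100)² = 0.0100
δQ/Q = √(0.0230) = 0.152
Q = 0.001132, so δQ = 0.152 × 0.001132 = 0.000172.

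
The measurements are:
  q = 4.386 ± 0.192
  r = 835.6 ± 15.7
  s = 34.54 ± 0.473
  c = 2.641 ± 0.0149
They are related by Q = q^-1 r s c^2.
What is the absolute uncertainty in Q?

2330

Q is a product of powers, so relative uncertainties combine in quadrature:
  (-1·δq/q)² = (-1×0.0438)² = 0.00192;  (1·δr/r)² = (1×0.0188)² = 0.000353;  (1·δs/s)² = (1×0.0137)² = 0.000188;  (2·δc/c)² = (2×0.00564)² = 0.000127
δQ/Q = √(0.00258) = 0.0508
Q = 45900, so δQ = 0.0508 × 45900 = 2330.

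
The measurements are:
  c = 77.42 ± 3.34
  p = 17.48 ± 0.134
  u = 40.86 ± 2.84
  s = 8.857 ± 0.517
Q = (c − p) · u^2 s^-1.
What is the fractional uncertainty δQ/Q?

0.161

Let w = c − p = 59.94. δw = √(δc² + δp²) = √(11.2 + 0.0180) = 3.34, so δw/w = 0.0558.
Q is then a monomial in w, u, s:
δQ/Q = √((δw/w)² + (2·δu/u)² + (-1·δs/s)²) = √(0.00311 + 0.0193 + 0.00341) = 0.161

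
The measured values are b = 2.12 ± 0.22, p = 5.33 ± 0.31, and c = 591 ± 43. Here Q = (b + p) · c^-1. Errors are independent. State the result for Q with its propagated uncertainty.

Let u = b + p = 7.45. δu = √(δb² + δp²) = √(0.0484 + 0.0961) = 0.380, so δu/u = 0.0510.
Q is then a monomial in u, c:
δQ/Q = √((δu/u)² + (-1·δc/c)²) = √(0.00260 + 0.00529) = 0.0889
Q = 0.0126, so δQ = 0.0889 × 0.0126 = 0.00112.

0.0126 ± 0.00112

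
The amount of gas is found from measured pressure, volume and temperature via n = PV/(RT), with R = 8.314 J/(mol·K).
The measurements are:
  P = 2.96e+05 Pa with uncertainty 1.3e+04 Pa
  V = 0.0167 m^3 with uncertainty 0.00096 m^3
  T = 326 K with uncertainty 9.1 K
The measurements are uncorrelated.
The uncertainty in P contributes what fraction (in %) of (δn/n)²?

32.1%

(δn/n)² = (1·δP/P)² + (1·δV/V)² + (-1·δT/T)²
  P term: (1×0.0439)² = 0.00193
  V term: (1×0.0575)² = 0.00330
  T term: (-1×0.0279)² = 0.000779
Total = 0.00601. Share from P = 0.00193/0.00601 = 0.321.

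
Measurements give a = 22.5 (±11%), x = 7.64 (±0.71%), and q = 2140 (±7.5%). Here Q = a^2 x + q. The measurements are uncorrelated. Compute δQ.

Let p = a^2·x = 3870. δp/p = √((2·δa/a)² + (1·δx/x)²) = √(0.0484 + 5.04e-05) = 0.220, so δp = 851.
Q = p + q: δQ = √(δp² + δq²) = √(7.25e+05 + 25800) = 866

866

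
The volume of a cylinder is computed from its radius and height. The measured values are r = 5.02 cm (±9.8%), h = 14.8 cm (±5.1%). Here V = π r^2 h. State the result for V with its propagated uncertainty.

Products/powers → add relative errors in quadrature, weighted by exponent:
  (2·δr/r)² = (2×0.0980)² = 0.0384;  (1·δh/h)² = (1×0.0510)² = 0.00260
δV/V = √(0.0410) = 0.203
V = 1170 cm^3, so δV = 0.203 × 1170 = 237 cm^3.

1170 ± 237 cm^3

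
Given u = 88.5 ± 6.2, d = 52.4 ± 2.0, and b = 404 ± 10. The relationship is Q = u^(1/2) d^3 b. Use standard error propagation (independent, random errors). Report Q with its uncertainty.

Relative error in a monomial: (δQ/Q)² = Σ (nᵢ · δxᵢ/xᵢ)².
  (½·δu/u)² = (0.5×0.0701)² = 0.00123;  (3·δd/d)² = (3×0.0382)² = 0.0131;  (1·δb/b)² = (1×0.0248)² = 0.000613
δQ/Q = √(0.0150) = 0.122
Q = 5.47e+08, so δQ = 0.122 × 5.47e+08 = 6.69e+07.

(5.47 ± 0.669) × 10^8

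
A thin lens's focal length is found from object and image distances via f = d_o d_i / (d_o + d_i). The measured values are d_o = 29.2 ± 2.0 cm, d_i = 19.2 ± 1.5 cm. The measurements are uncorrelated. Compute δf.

∂f/∂d_o = (d_i/(d_o+d_i))² = 0.157;  ∂f/∂d_i = (d_o/(d_o+d_i))² = 0.364
δf = √((∂f/∂d_o · δd_o)² + (∂f/∂d_i · δd_i)²) = √(0.0991 + 0.298) = 0.630 cm

0.630 cm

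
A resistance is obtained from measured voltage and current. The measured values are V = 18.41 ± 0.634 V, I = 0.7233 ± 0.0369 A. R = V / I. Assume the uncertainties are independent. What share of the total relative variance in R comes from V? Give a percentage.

31.3%

(δR/R)² = (1·δV/V)² + (-1·δI/I)²
  V term: (1×0.0344)² = 0.00119
  I term: (-1×0.0510)² = 0.00260
Total = 0.00379. Share from V = 0.00119/0.00379 = 0.313.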